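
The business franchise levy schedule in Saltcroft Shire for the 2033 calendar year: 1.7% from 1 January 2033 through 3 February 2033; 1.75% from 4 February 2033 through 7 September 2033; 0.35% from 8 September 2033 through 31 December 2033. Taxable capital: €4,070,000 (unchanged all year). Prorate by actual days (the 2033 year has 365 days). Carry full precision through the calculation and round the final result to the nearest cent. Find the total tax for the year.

€53,082.84

1 January – 3 February 2033: 34 days at 1.7% → €4,070,000 × 1.7% × 34/365 = €6,445.0959
4 February – 7 September 2033: 216 days at 1.75% → €4,070,000 × 1.75% × 216/365 = €42,149.5890
8 September – 31 December 2033: 115 days at 0.35% → €4,070,000 × 0.35% × 115/365 = €4,488.1507
Total = €53,082.8356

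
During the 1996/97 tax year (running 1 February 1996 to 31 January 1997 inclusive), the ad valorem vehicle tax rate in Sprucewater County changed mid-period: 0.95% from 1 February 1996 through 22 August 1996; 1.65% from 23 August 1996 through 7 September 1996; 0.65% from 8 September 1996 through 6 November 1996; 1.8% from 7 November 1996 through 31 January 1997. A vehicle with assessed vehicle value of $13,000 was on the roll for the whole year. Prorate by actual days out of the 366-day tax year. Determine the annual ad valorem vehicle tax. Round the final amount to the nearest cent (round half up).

1 February – 22 August 1996: 204 days at 0.95% → $13,000 × 0.95% × 204/366 = $68.8361
23 August – 7 September 1996: 16 days at 1.65% → $13,000 × 1.65% × 16/366 = $9.3770
8 September – 6 November 1996: 60 days at 0.65% → $13,000 × 0.65% × 60/366 = $13.8525
7 November 1996 – 31 January 1997: 86 days at 1.8% → $13,000 × 1.8% × 86/366 = $54.9836
Total = $147.0492

$147.05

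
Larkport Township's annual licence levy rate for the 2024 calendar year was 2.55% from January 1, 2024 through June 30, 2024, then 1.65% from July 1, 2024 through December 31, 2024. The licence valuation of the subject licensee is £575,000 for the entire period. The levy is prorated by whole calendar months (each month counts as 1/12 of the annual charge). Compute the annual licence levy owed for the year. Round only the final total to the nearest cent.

January 1 – June 30, 2024: 6 months at 2.55% → £575,000 × 2.55% × 6/12 = £7,331.2500
July 1 – December 31, 2024: 6 months at 1.65% → £575,000 × 1.65% × 6/12 = £4,743.7500
Total = £12,075.0000

£12,075.00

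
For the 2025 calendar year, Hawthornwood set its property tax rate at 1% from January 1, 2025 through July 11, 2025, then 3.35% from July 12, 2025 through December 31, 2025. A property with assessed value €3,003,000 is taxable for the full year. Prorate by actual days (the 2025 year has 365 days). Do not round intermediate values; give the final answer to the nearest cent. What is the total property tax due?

January 1 – July 11, 2025: 192 days at 1% → €3,003,000 × 1% × 192/365 = €15,796.6027
July 12 – December 31, 2025: 173 days at 3.35% → €3,003,000 × 3.35% × 173/365 = €47,681.8808
Total = €63,478.4836

€63,478.48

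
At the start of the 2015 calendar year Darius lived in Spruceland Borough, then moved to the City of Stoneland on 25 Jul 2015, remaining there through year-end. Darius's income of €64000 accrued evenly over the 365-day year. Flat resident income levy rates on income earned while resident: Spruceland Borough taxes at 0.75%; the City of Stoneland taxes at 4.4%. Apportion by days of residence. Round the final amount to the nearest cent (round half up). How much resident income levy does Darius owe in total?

Spruceland Borough, 1 Jan – 24 Jul 2015: 205 days → €64000 × 0.75% × 205/365 = €269.5890
The City of Stoneland, 25 Jul – 31 Dec 2015: 160 days → €64000 × 4.4% × 160/365 = €1234.4110
Total = €1504.0000

€1504.00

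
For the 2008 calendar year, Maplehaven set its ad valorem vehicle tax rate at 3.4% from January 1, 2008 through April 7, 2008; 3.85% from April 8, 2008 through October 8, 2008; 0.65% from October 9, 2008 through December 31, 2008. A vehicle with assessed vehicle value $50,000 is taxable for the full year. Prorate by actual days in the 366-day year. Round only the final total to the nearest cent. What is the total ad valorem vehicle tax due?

$1,497.54

January 1 – April 7, 2008: 98 days at 3.4% → $50,000 × 3.4% × 98/366 = $455.1913
April 8 – October 8, 2008: 184 days at 3.85% → $50,000 × 3.85% × 184/366 = $967.7596
October 9 – December 31, 2008: 84 days at 0.65% → $50,000 × 0.65% × 84/366 = $74.5902
Total = $1,497.5410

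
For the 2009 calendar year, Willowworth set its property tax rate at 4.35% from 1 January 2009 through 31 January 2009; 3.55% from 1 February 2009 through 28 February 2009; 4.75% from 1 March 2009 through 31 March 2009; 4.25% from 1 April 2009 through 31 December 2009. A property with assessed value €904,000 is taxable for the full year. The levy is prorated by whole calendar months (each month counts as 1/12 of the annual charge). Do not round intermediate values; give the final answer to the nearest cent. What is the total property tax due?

1 January – 31 January 2009: 1 month at 4.35% → €904,000 × 4.35% × 1/12 = €3,277.0000
1 February – 28 February 2009: 1 month at 3.55% → €904,000 × 3.55% × 1/12 = €2,674.3333
1 March – 31 March 2009: 1 month at 4.75% → €904,000 × 4.75% × 1/12 = €3,578.3333
1 April – 31 December 2009: 9 months at 4.25% → €904,000 × 4.25% × 9/12 = €28,815.0000
Total = €38,344.6667

€38,344.67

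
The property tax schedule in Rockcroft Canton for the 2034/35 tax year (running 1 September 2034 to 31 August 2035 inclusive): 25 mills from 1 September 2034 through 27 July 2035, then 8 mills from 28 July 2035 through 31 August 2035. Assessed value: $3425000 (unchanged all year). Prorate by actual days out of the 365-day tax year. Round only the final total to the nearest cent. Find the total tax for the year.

$80041.78

1 September 2034 – 27 July 2035: 330 days at 25 mills → $3425000 × 2.5% × 330/365 = $77414.3836
28 July – 31 August 2035: 35 days at 8 mills → $3425000 × 0.8% × 35/365 = $2627.3973
Total = $80041.7808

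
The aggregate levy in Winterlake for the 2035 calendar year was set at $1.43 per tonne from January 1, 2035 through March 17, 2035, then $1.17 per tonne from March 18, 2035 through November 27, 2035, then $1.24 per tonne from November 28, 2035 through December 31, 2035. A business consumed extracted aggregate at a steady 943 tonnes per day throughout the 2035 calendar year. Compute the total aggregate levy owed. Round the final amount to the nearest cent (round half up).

January 1 – March 17, 2035: 76 days × 943 tonnes/day = 71,668 tonnes at $1.43/tonne → $102,485.24
March 18 – November 27, 2035: 255 days × 943 tonnes/day = 240,465 tonnes at $1.17/tonne → $281,344.05
November 28 – December 31, 2035: 34 days × 943 tonnes/day = 32,062 tonnes at $1.24/tonne → $39,756.88

$423,586.17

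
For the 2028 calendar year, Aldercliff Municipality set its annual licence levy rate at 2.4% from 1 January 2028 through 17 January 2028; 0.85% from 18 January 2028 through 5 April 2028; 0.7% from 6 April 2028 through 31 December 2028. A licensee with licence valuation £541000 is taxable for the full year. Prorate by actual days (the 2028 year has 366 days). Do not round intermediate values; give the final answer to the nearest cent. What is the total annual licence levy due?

£4389.34

1 January – 17 January 2028: 17 days at 2.4% → £541000 × 2.4% × 17/366 = £603.0820
18 January – 5 April 2028: 79 days at 0.85% → £541000 × 0.85% × 79/366 = £992.5724
6 April – 31 December 2028: 270 days at 0.7% → £541000 × 0.7% × 270/366 = £2793.6885
Total = £4389.3429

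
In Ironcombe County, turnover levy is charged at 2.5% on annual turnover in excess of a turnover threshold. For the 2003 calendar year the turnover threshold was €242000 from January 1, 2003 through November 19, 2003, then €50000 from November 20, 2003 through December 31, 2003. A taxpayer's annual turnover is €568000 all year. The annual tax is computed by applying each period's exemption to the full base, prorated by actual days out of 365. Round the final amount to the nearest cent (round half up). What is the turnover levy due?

January 1 – November 19, 2003: 323 days, exemption €242000 → (€568000 − €242000) × 2.5% × 323/365 = €7212.1918
November 20 – December 31, 2003: 42 days, exemption €50000 → (€568000 − €50000) × 2.5% × 42/365 = €1490.1370
Total = €8702.3288

€8702.33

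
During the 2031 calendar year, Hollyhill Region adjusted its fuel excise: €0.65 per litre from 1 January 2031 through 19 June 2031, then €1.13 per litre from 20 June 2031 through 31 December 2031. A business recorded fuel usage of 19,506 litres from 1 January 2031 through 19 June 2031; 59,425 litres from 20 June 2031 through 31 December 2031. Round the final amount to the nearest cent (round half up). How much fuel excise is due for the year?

€79,829.15

1 January – 19 June 2031: 19,506 litres at €0.65/litre → €12,678.90
20 June – 31 December 2031: 59,425 litres at €1.13/litre → €67,150.25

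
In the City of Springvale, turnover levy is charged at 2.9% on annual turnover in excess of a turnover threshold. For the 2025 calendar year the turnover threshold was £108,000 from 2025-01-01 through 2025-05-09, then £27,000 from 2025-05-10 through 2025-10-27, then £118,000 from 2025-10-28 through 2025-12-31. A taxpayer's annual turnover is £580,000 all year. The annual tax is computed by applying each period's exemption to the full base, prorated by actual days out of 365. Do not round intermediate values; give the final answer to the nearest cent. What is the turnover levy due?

2025-01-01 to 2025-05-09: 129 days, exemption £108,000 → (£580,000 − £108,000) × 2.9% × 129/365 = £4,837.6767
2025-05-10 to 2025-10-27: 171 days, exemption £27,000 → (£580,000 − £27,000) × 2.9% × 171/365 = £7,513.2247
2025-10-28 to 2025-12-31: 65 days, exemption £118,000 → (£580,000 − £118,000) × 2.9% × 65/365 = £2,385.9452
Total = £14,736.8466

£14,736.85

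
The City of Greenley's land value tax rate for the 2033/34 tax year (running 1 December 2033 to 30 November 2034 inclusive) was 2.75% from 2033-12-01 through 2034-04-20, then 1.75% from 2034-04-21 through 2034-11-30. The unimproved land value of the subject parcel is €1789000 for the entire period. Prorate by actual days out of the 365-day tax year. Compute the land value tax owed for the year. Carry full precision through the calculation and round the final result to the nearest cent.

2033-12-01 to 2034-04-20: 141 days at 2.75% → €1789000 × 2.75% × 141/365 = €19005.0616
2034-04-21 to 2034-11-30: 224 days at 1.75% → €1789000 × 1.75% × 224/365 = €19213.3699
Total = €38218.4315

€38218.43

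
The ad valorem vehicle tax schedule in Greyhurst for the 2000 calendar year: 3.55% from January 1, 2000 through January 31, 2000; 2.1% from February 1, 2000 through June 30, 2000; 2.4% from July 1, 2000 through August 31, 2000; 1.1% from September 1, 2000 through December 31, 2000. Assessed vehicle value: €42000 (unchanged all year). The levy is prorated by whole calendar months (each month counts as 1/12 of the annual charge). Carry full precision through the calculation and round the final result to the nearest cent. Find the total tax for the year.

January 1 – January 31, 2000: 1 month at 3.55% → €42000 × 3.55% × 1/12 = €124.2500
February 1 – June 30, 2000: 5 months at 2.1% → €42000 × 2.1% × 5/12 = €367.5000
July 1 – August 31, 2000: 2 months at 2.4% → €42000 × 2.4% × 2/12 = €168.0000
September 1 – December 31, 2000: 4 months at 1.1% → €42000 × 1.1% × 4/12 = €154.0000
Total = €813.7500

€813.75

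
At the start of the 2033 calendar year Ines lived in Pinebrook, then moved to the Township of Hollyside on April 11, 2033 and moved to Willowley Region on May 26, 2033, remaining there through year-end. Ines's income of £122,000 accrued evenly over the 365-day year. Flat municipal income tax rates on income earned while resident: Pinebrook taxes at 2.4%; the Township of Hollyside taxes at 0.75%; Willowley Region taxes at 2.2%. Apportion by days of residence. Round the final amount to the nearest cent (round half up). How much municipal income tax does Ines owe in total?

£2,532.75

Pinebrook, January 1 – April 10, 2033: 100 days → £122,000 × 2.4% × 100/365 = £802.1918
The Township of Hollyside, April 11 – May 25, 2033: 45 days → £122,000 × 0.75% × 45/365 = £112.8082
Willowley Region, May 26 – December 31, 2033: 220 days → £122,000 × 2.2% × 220/365 = £1,617.7534
Total = £2,532.7534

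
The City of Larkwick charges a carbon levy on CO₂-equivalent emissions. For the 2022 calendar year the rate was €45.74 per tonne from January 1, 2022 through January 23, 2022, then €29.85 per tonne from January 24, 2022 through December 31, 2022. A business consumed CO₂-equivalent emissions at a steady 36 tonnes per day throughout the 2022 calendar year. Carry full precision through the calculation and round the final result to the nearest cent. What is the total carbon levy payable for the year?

€405,385.92

January 1 – January 23, 2022: 23 days × 36 tonnes/day = 828 tonnes at €45.74/tonne → €37,872.72
January 24 – December 31, 2022: 342 days × 36 tonnes/day = 12,312 tonnes at €29.85/tonne → €367,513.20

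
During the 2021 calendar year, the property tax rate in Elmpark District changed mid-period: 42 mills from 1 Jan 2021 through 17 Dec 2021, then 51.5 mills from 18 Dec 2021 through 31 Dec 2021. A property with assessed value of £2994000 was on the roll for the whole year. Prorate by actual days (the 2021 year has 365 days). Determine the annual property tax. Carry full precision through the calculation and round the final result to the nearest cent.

£126838.96

1 Jan – 17 Dec 2021: 351 days at 42 mills → £2994000 × 4.2% × 351/365 = £120924.7890
18 Dec – 31 Dec 2021: 14 days at 51.5 mills → £2994000 × 5.15% × 14/365 = £5914.1753
Total = £126838.9644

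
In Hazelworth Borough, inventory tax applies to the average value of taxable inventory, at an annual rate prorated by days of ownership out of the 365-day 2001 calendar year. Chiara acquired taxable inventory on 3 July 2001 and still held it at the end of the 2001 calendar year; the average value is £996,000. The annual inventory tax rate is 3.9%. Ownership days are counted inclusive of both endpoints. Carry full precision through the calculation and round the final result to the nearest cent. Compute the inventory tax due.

£19,368.79

Days held (3 July – 31 December 2001): 182 out of 365
Tax = £996,000 × 3.9% × 182/365 = £19,368.7890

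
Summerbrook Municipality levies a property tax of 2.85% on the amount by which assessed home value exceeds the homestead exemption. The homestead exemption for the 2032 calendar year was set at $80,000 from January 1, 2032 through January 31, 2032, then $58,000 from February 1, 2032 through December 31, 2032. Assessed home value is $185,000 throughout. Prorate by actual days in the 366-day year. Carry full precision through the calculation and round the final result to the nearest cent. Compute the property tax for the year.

$3,566.39

January 1 – January 31, 2032: 31 days, exemption $80,000 → ($185,000 − $80,000) × 2.85% × 31/366 = $253.4631
February 1 – December 31, 2032: 335 days, exemption $58,000 → ($185,000 − $58,000) × 2.85% × 335/366 = $3,312.9303
Total = $3,566.3934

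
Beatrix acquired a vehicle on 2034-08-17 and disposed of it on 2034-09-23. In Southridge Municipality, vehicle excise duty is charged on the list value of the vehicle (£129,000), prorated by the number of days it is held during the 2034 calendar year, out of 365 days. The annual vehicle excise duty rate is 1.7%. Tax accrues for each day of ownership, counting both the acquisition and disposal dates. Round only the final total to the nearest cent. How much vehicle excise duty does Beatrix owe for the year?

£228.31

Days held (2034-08-17 to 2034-09-23): 38 out of 365
Tax = £129,000 × 1.7% × 38/365 = £228.3123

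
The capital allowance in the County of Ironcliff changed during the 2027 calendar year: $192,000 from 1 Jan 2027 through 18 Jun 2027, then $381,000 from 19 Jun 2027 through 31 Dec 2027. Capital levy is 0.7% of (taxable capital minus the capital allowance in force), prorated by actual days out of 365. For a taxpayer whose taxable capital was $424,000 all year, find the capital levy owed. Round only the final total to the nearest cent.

1 Jan – 18 Jun 2027: 169 days, exemption $192,000 → ($424,000 − $192,000) × 0.7% × 169/365 = $751.9342
19 Jun – 31 Dec 2027: 196 days, exemption $381,000 → ($424,000 − $381,000) × 0.7% × 196/365 = $161.6329
Total = $913.5671

$913.57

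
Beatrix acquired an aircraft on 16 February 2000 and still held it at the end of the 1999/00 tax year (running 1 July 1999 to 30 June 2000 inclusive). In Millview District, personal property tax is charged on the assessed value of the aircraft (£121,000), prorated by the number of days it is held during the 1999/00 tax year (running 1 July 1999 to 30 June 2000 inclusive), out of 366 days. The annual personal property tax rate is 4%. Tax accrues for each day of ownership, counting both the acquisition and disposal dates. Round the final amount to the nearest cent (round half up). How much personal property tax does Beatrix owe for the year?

£1,798.47

Days held (16 February – 30 June 2000): 136 out of 366
Tax = £121,000 × 4% × 136/366 = £1,798.4699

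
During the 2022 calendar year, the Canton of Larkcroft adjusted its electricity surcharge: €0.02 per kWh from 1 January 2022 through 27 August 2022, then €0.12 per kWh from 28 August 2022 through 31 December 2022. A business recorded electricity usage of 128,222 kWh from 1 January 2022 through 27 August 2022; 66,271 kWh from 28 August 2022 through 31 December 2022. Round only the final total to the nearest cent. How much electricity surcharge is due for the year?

1 January – 27 August 2022: 128,222 kWh at €0.02/kWh → €2564.44
28 August – 31 December 2022: 66,271 kWh at €0.12/kWh → €7952.52

€10516.96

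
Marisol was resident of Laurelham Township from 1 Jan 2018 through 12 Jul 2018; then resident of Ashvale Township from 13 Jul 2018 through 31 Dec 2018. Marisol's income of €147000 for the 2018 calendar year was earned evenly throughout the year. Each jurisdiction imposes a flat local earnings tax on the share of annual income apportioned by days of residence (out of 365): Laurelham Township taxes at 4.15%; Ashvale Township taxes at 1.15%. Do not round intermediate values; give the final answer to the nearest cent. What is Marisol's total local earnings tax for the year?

€4022.36

Laurelham Township, 1 Jan – 12 Jul 2018: 193 days → €147000 × 4.15% × 193/365 = €3225.7438
Ashvale Township, 13 Jul – 31 Dec 2018: 172 days → €147000 × 1.15% × 172/365 = €796.6192
Total = €4022.3630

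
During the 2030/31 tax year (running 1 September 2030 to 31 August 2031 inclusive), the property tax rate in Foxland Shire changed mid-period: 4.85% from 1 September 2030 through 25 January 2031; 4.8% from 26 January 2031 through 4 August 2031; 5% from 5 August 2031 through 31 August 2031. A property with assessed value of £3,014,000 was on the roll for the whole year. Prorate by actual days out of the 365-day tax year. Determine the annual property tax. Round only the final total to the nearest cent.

£145,724.84

1 September 2030 – 25 January 2031: 147 days at 4.85% → £3,014,000 × 4.85% × 147/365 = £58,872.0904
26 January – 4 August 2031: 191 days at 4.8% → £3,014,000 × 4.8% × 191/365 = £75,705.0740
5 August – 31 August 2031: 27 days at 5% → £3,014,000 × 5% × 27/365 = £11,147.6712
Total = £145,724.8356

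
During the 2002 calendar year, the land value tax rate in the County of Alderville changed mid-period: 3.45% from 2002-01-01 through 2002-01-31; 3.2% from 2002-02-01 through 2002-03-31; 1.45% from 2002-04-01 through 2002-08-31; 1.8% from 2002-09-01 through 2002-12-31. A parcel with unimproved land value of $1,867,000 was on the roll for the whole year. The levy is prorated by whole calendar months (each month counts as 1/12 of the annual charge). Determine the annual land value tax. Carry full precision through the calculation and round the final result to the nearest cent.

2002-01-01 to 2002-01-31: 1 month at 3.45% → $1,867,000 × 3.45% × 1/12 = $5,367.6250
2002-02-01 to 2002-03-31: 2 months at 3.2% → $1,867,000 × 3.2% × 2/12 = $9,957.3333
2002-04-01 to 2002-08-31: 5 months at 1.45% → $1,867,000 × 1.45% × 5/12 = $11,279.7917
2002-09-01 to 2002-12-31: 4 months at 1.8% → $1,867,000 × 1.8% × 4/12 = $11,202.0000
Total = $37,806.7500

$37,806.75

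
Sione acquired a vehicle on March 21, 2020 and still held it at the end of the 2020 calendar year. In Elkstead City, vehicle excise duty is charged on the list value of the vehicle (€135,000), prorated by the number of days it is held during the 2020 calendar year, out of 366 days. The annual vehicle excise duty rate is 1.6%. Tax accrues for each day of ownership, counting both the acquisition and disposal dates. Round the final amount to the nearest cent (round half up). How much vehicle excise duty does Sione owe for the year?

€1,687.87

Days held (March 21 – December 31, 2020): 286 out of 366
Tax = €135,000 × 1.6% × 286/366 = €1,687.8689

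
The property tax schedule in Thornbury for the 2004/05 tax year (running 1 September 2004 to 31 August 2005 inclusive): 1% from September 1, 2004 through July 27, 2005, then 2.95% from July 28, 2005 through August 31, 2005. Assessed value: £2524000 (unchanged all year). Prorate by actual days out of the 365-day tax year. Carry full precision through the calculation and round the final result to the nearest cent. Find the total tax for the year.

£29959.53

September 1, 2004 – July 27, 2005: 330 days at 1% → £2524000 × 1% × 330/365 = £22819.7260
July 28 – August 31, 2005: 35 days at 2.95% → £2524000 × 2.95% × 35/365 = £7139.8082
Total = £29959.5342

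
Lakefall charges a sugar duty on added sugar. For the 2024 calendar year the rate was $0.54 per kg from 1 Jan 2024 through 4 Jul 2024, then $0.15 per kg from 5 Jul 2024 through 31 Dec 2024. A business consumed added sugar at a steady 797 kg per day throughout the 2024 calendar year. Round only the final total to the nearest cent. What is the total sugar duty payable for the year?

$101,569.68

1 Jan – 4 Jul 2024: 186 days × 797 kg/day = 148,242 kg at $0.54/kg → $80,050.68
5 Jul – 31 Dec 2024: 180 days × 797 kg/day = 143,460 kg at $0.15/kg → $21,519.00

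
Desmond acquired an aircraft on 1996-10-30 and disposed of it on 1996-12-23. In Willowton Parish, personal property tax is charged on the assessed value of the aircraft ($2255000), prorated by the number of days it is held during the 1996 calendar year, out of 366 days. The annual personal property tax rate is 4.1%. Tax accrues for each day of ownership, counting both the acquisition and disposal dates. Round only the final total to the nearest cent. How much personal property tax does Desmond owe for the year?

$13893.51

Days held (1996-10-30 to 1996-12-23): 55 out of 366
Tax = $2255000 × 4.1% × 55/366 = $13893.5109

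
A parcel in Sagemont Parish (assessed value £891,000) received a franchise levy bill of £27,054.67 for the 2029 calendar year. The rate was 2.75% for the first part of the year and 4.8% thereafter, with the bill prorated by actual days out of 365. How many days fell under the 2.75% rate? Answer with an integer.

Let d = days at the first rate; then 365 − d days at the second rate.
£891,000 × [2.75%·d + 4.8%·(365−d)] / 365 = £27,054.67
Solving gives d = 314, so the new rate took effect on November 11, 2029.

314 days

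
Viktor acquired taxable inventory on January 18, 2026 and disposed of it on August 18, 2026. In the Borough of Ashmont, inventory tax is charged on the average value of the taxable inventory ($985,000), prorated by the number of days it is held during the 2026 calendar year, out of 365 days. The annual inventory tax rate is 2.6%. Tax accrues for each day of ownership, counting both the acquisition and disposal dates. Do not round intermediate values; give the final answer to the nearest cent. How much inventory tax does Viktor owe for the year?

$14,945.01

Days held (January 18 – August 18, 2026): 213 out of 365
Tax = $985,000 × 2.6% × 213/365 = $14,945.0137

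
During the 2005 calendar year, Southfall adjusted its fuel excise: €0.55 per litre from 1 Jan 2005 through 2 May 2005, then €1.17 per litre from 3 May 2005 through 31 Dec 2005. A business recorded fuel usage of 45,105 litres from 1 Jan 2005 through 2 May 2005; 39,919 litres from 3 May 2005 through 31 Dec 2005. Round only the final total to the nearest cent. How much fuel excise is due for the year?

€71,512.98

1 Jan – 2 May 2005: 45,105 litres at €0.55/litre → €24,807.75
3 May – 31 Dec 2005: 39,919 litres at €1.17/litre → €46,705.23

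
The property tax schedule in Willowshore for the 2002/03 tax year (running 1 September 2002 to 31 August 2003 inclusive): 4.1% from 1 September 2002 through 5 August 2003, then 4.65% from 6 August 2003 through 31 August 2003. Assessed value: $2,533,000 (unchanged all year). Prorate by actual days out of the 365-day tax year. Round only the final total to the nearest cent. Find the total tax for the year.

1 September 2002 – 5 August 2003: 339 days at 4.1% → $2,533,000 × 4.1% × 339/365 = $96,455.2521
6 August – 31 August 2003: 26 days at 4.65% → $2,533,000 × 4.65% × 26/365 = $8,390.1288
Total = $104,845.3808

$104,845.38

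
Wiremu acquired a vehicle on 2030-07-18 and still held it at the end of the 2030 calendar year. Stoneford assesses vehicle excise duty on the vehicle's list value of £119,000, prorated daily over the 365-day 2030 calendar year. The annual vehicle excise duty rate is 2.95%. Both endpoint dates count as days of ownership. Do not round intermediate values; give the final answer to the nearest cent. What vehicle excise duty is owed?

£1,606.17

Days held (2030-07-18 to 2030-12-31): 167 out of 365
Tax = £119,000 × 2.95% × 167/365 = £1,606.1740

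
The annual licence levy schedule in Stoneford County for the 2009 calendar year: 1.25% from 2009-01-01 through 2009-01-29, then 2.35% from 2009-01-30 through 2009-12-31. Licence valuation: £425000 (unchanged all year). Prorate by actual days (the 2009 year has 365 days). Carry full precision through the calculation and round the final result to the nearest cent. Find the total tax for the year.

2009-01-01 to 2009-01-29: 29 days at 1.25% → £425000 × 1.25% × 29/365 = £422.0890
2009-01-30 to 2009-12-31: 336 days at 2.35% → £425000 × 2.35% × 336/365 = £9193.9726
Total = £9616.0616

£9616.06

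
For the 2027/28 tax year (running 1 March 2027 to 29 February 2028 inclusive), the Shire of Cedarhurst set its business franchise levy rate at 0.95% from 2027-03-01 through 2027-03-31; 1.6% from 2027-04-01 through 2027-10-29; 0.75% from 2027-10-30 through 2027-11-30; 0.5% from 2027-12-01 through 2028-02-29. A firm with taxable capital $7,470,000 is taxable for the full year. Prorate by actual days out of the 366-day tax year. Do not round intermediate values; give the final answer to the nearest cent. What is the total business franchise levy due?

$89,425.70

2027-03-01 to 2027-03-31: 31 days at 0.95% → $7,470,000 × 0.95% × 31/366 = $6,010.6967
2027-04-01 to 2027-10-29: 212 days at 1.6% → $7,470,000 × 1.6% × 212/366 = $69,230.1639
2027-10-30 to 2027-11-30: 32 days at 0.75% → $7,470,000 × 0.75% × 32/366 = $4,898.3607
2027-12-01 to 2028-02-29: 91 days at 0.5% → $7,470,000 × 0.5% × 91/366 = $9,286.4754
Total = $89,425.6967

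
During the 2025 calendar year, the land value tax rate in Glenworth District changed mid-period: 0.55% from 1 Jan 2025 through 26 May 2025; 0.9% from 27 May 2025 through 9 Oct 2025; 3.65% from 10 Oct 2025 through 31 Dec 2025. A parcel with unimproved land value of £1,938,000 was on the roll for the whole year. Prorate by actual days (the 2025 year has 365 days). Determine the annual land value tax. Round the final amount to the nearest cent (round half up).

£26,847.94

1 Jan – 26 May 2025: 146 days at 0.55% → £1,938,000 × 0.55% × 146/365 = £4,263.6000
27 May – 9 Oct 2025: 136 days at 0.9% → £1,938,000 × 0.9% × 136/365 = £6,498.9370
10 Oct – 31 Dec 2025: 83 days at 3.65% → £1,938,000 × 3.65% × 83/365 = £16,085.4000
Total = £26,847.9370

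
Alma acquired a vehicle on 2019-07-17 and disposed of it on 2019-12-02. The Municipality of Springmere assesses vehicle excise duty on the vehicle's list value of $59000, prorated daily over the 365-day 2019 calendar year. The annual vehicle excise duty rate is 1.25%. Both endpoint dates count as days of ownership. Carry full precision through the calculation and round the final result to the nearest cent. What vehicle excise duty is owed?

Days held (2019-07-17 to 2019-12-02): 139 out of 365
Tax = $59000 × 1.25% × 139/365 = $280.8562

$280.86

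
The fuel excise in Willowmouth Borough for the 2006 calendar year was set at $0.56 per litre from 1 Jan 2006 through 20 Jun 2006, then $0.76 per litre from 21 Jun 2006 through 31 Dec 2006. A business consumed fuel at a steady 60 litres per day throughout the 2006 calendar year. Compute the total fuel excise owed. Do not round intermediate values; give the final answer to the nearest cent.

1 Jan – 20 Jun 2006: 171 days × 60 litres/day = 10,260 litres at $0.56/litre → $5,745.60
21 Jun – 31 Dec 2006: 194 days × 60 litres/day = 11,640 litres at $0.76/litre → $8,846.40

$14,592.00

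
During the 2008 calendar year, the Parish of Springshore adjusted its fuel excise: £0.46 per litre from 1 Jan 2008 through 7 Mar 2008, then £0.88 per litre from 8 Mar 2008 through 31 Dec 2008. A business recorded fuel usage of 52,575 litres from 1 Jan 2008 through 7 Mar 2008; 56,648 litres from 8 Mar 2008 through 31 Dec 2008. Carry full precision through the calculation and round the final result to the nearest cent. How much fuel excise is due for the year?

1 Jan – 7 Mar 2008: 52,575 litres at £0.46/litre → £24184.50
8 Mar – 31 Dec 2008: 56,648 litres at £0.88/litre → £49850.24

£74034.74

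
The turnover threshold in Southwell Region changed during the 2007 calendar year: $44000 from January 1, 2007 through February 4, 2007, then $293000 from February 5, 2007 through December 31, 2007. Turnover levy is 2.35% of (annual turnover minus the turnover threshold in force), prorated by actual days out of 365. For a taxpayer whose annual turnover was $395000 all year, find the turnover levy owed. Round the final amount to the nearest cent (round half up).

January 1 – February 4, 2007: 35 days, exemption $44000 → ($395000 − $44000) × 2.35% × 35/365 = $790.9521
February 5 – December 31, 2007: 330 days, exemption $293000 → ($395000 − $293000) × 2.35% × 330/365 = $2167.1507
Total = $2958.1027

$2958.10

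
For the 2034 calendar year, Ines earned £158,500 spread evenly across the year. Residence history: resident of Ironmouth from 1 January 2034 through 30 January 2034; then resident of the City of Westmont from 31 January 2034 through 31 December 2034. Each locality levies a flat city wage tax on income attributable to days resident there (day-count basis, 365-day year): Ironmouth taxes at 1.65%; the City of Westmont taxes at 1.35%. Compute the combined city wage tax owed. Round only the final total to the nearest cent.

£2,178.83

Ironmouth, 1 January – 30 January 2034: 30 days → £158,500 × 1.65% × 30/365 = £214.9521
The City of Westmont, 31 January – 31 December 2034: 335 days → £158,500 × 1.35% × 335/365 = £1,963.8801
Total = £2,178.8322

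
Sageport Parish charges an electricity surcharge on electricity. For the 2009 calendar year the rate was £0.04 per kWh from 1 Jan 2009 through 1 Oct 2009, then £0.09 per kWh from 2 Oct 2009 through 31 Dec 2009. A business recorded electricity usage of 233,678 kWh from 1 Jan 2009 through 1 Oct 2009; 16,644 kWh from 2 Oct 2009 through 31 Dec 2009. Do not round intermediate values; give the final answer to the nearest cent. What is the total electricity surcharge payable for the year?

£10,845.08

1 Jan – 1 Oct 2009: 233,678 kWh at £0.04/kWh → £9,347.12
2 Oct – 31 Dec 2009: 16,644 kWh at £0.09/kWh → £1,497.96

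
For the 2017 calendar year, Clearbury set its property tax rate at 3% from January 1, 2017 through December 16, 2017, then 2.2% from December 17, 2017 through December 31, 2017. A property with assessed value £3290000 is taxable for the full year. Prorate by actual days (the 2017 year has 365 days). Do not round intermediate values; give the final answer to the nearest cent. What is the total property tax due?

January 1 – December 16, 2017: 350 days at 3% → £3290000 × 3% × 350/365 = £94643.8356
December 17 – December 31, 2017: 15 days at 2.2% → £3290000 × 2.2% × 15/365 = £2974.5205
Total = £97618.3562

£97618.36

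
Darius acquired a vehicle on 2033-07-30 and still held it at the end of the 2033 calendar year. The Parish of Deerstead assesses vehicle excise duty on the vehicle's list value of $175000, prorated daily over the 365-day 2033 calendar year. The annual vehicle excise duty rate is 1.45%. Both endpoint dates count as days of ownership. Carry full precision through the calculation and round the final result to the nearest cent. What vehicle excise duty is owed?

Days held (2033-07-30 to 2033-12-31): 155 out of 365
Tax = $175000 × 1.45% × 155/365 = $1077.5685

$1077.57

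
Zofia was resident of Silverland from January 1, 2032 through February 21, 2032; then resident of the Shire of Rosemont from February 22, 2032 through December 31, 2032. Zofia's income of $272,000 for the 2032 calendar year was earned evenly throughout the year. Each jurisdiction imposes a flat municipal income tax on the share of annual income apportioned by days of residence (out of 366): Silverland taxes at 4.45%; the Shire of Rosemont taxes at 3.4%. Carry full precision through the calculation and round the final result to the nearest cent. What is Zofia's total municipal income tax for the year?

$9,653.77

Silverland, January 1 – February 21, 2032: 52 days → $272,000 × 4.45% × 52/366 = $1,719.6940
The Shire of Rosemont, February 22 – December 31, 2032: 314 days → $272,000 × 3.4% × 314/366 = $7,934.0765
Total = $9,653.7705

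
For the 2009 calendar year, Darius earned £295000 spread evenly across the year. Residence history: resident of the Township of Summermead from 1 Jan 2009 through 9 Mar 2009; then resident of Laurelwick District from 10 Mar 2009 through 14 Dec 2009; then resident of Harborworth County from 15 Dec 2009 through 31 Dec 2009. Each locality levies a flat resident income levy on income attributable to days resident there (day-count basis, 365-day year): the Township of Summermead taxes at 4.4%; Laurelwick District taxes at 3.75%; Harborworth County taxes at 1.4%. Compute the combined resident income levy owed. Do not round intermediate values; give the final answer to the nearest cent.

£11096.85

The Township of Summermead, 1 Jan – 9 Mar 2009: 68 days → £295000 × 4.4% × 68/365 = £2418.1918
Laurelwick District, 10 Mar – 14 Dec 2009: 280 days → £295000 × 3.75% × 280/365 = £8486.3014
Harborworth County, 15 Dec – 31 Dec 2009: 17 days → £295000 × 1.4% × 17/365 = £192.3562
Total = £11096.8493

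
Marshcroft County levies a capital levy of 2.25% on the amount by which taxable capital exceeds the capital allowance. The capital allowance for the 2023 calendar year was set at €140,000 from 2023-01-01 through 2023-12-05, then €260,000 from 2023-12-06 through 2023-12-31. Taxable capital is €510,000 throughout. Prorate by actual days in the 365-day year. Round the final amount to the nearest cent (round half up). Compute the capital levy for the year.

2023-01-01 to 2023-12-05: 339 days, exemption €140,000 → (€510,000 − €140,000) × 2.25% × 339/365 = €7,731.9863
2023-12-06 to 2023-12-31: 26 days, exemption €260,000 → (€510,000 − €260,000) × 2.25% × 26/365 = €400.6849
Total = €8,132.6712

€8,132.67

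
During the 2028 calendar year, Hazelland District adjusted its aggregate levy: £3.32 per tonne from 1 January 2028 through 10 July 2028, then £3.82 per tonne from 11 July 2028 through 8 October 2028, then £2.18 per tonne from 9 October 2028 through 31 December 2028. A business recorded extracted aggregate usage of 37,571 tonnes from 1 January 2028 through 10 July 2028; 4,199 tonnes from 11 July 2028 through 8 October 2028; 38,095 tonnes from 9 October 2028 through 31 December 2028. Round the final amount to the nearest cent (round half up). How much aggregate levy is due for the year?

£223,823.00

1 January – 10 July 2028: 37,571 tonnes at £3.32/tonne → £124,735.72
11 July – 8 October 2028: 4,199 tonnes at £3.82/tonne → £16,040.18
9 October – 31 December 2028: 38,095 tonnes at £2.18/tonne → £83,047.10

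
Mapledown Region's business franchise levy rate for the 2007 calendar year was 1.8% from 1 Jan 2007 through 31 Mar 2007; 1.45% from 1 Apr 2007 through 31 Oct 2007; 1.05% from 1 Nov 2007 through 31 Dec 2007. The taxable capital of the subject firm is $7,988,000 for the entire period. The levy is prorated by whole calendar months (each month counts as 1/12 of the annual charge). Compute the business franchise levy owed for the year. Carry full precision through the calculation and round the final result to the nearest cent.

1 Jan – 31 Mar 2007: 3 months at 1.8% → $7,988,000 × 1.8% × 3/12 = $35,946.0000
1 Apr – 31 Oct 2007: 7 months at 1.45% → $7,988,000 × 1.45% × 7/12 = $67,565.1667
1 Nov – 31 Dec 2007: 2 months at 1.05% → $7,988,000 × 1.05% × 2/12 = $13,979.0000
Total = $117,490.1667

$117,490.17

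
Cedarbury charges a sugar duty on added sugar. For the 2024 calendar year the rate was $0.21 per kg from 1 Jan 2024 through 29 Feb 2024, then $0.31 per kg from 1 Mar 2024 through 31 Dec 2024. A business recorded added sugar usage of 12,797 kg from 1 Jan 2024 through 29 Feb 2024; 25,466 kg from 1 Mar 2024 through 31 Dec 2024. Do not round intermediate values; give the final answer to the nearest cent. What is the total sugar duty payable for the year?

1 Jan – 29 Feb 2024: 12,797 kg at $0.21/kg → $2,687.37
1 Mar – 31 Dec 2024: 25,466 kg at $0.31/kg → $7,894.46

$10,581.83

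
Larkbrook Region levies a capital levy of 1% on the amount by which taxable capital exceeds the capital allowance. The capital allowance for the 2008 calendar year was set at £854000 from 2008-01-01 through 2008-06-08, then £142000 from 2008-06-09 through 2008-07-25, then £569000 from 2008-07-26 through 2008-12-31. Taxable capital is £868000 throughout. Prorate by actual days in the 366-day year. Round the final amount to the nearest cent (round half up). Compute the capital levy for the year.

2008-01-01 to 2008-06-08: 160 days, exemption £854000 → (£868000 − £854000) × 1% × 160/366 = £61.2022
2008-06-09 to 2008-07-25: 47 days, exemption £142000 → (£868000 − £142000) × 1% × 47/366 = £932.2951
2008-07-26 to 2008-12-31: 159 days, exemption £569000 → (£868000 − £569000) × 1% × 159/366 = £1298.9344
Total = £2292.4317

£2292.43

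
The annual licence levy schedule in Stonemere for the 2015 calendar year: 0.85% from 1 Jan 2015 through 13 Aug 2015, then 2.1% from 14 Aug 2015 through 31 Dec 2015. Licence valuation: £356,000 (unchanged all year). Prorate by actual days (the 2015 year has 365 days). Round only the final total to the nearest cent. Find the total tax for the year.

£4,732.85

1 Jan – 13 Aug 2015: 225 days at 0.85% → £356,000 × 0.85% × 225/365 = £1,865.3425
14 Aug – 31 Dec 2015: 140 days at 2.1% → £356,000 × 2.1% × 140/365 = £2,867.5068
Total = £4,732.8493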